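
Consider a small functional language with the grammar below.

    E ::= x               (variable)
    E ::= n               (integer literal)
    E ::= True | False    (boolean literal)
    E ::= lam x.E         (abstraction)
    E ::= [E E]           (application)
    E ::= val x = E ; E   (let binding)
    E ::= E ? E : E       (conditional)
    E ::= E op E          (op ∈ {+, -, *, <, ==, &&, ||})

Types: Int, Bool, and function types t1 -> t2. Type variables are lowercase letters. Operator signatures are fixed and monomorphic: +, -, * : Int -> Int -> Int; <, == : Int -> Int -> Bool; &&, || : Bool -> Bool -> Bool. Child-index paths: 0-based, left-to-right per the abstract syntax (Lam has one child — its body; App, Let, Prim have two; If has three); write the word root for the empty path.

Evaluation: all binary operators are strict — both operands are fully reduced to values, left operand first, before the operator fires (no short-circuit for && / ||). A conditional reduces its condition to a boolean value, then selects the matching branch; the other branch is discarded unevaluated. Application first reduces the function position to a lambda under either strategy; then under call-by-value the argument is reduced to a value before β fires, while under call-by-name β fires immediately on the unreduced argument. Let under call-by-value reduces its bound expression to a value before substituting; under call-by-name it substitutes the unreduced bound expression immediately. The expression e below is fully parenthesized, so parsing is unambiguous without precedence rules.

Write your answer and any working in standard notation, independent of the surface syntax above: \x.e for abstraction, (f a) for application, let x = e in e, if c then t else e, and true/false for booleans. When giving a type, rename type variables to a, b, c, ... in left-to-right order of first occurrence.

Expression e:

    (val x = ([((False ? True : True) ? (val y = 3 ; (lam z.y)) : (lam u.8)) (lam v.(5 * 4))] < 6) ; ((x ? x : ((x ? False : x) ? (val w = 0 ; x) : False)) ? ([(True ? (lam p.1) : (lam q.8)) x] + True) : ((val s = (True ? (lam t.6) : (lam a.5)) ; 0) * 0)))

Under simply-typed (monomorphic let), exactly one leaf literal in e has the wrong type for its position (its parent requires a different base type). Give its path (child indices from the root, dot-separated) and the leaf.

Answer: 1.1.1 : true

Trace:
  unify Bool ~ Bool
  unify Bool ~ Bool
  unify Bool ~ Bool
let y : Int
y : Int
\z._ : a -> Int
\u._ : b -> Int
  unify a -> Int ~ b -> Int
  unify a ~ b
  unify Int ~ Int
  unify Int ~ Int
  unify Int ~ Int
\v._ : c -> Int
  unify b -> Int ~ (c -> Int) -> d
  unify b ~ c -> Int
  unify Int ~ d
_ _ : Int
  unify Int ~ Int
  unify Int ~ Int
let x : Bool
x : Bool
  unify Bool ~ Bool
x : Bool
x : Bool
  unify Bool ~ Bool
x : Bool
  unify Bool ~ Bool
  unify Bool ~ Bool
let w : Int
x : Bool
  unify Bool ~ Bool
  unify Bool ~ Bool
  unify Bool ~ Bool
  unify Bool ~ Bool
\p._ : e -> Int
\q._ : f -> Int
  unify e -> Int ~ f -> Int
  unify e ~ f
  unify Int ~ Int
x : Bool
  unify f -> Int ~ Bool -> g
  unify f ~ Bool
  unify Int ~ g
_ _ : Int
  unify Int ~ Int
  unify Bool ~ Int
  FAIL: mismatch Bool ~ Int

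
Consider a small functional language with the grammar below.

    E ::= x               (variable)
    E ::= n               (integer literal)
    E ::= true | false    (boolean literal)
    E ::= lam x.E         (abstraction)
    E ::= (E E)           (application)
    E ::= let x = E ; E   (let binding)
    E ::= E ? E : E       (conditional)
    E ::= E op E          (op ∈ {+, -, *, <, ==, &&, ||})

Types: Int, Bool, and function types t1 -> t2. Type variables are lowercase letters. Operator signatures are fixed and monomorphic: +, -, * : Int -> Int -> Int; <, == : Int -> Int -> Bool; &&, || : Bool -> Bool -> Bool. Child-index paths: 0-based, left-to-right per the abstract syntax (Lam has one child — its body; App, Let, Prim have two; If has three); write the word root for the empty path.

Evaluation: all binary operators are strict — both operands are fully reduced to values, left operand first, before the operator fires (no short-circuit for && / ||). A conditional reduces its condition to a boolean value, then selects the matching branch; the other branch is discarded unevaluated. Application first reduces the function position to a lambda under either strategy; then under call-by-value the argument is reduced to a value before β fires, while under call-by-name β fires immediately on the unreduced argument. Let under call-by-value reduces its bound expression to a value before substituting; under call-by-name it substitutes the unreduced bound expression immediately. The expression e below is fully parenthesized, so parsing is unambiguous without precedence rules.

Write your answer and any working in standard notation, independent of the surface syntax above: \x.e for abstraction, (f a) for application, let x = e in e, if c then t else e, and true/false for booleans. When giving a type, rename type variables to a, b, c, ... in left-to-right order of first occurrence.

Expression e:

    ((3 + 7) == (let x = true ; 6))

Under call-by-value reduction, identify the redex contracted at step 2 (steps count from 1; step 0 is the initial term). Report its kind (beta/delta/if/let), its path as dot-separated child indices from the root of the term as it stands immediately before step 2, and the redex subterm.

Answer: let at 1 : (let x = true in 6)

Derivation:
step 0: ((3 + 7) == (let x = true in 6))
step 1: [delta@0] (10 == (let x = true in 6))
step 2: [let@1] (10 == 6)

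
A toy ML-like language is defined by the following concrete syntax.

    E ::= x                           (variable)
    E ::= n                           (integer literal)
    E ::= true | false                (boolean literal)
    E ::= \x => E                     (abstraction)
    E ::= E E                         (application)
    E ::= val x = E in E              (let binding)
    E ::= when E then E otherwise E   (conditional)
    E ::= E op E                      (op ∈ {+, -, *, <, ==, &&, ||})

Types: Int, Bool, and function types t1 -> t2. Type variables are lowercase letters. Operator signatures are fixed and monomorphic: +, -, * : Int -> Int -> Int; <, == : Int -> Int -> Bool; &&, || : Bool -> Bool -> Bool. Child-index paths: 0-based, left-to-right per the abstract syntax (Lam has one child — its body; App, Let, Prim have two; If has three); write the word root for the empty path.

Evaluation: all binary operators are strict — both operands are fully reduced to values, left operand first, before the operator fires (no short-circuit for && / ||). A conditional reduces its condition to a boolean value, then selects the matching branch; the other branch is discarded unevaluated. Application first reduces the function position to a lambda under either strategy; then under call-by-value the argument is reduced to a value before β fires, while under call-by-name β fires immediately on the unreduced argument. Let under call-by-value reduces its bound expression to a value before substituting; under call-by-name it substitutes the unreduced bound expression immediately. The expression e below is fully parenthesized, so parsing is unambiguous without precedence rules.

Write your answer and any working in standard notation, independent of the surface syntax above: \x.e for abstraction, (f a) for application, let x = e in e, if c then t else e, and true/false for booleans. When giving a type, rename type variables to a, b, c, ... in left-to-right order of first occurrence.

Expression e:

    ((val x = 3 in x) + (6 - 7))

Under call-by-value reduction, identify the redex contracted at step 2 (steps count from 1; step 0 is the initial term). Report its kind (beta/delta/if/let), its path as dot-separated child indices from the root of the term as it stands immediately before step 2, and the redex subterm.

Trace:
step 0: ((let x = 3 in x) + (6 - 7))
step 1: [let@0] (3 + (6 - 7))
step 2: [delta@1] (3 + -1)

Answer: delta at 1 : (6 - 7)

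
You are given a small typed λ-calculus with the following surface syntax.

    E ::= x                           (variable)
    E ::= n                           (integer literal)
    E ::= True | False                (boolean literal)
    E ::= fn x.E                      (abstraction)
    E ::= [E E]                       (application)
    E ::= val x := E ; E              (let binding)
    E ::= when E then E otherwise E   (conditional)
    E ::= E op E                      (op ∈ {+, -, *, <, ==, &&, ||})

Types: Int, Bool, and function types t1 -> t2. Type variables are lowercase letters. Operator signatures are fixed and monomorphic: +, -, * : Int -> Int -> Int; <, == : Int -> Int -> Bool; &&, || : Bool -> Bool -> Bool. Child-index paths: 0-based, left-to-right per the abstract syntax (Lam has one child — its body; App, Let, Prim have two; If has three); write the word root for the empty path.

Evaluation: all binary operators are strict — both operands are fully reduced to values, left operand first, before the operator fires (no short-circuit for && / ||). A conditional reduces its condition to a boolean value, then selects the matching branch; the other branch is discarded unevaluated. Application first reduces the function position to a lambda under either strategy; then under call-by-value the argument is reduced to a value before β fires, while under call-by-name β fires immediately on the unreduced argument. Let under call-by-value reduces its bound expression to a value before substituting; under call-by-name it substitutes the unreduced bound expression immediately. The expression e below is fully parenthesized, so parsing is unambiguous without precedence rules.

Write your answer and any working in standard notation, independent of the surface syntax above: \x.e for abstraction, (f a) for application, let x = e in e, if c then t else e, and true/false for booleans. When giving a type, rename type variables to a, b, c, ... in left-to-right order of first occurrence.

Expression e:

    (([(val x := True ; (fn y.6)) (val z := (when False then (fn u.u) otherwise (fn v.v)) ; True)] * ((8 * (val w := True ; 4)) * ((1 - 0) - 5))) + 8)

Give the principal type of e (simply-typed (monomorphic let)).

Answer: Int

Derivation:
let x : Bool
\y._ : a -> Int
  unify Bool ~ Bool
u : b
\u._ : b -> b
v : c
\v._ : c -> c
  unify b -> b ~ c -> c
  unify b ~ c
  unify c ~ c
let z : c -> c
  unify a -> Int ~ Bool -> d
  unify a ~ Bool
  unify Int ~ d
_ _ : Int
  unify Int ~ Int
  unify Int ~ Int
let w : Bool
  unify Int ~ Int
  unify Int ~ Int
  unify Int ~ Int
  unify Int ~ Int
  unify Int ~ Int
  unify Int ~ Int
  unify Int ~ Int
  unify Int ~ Int
  unify Int ~ Int
  unify Int ~ Int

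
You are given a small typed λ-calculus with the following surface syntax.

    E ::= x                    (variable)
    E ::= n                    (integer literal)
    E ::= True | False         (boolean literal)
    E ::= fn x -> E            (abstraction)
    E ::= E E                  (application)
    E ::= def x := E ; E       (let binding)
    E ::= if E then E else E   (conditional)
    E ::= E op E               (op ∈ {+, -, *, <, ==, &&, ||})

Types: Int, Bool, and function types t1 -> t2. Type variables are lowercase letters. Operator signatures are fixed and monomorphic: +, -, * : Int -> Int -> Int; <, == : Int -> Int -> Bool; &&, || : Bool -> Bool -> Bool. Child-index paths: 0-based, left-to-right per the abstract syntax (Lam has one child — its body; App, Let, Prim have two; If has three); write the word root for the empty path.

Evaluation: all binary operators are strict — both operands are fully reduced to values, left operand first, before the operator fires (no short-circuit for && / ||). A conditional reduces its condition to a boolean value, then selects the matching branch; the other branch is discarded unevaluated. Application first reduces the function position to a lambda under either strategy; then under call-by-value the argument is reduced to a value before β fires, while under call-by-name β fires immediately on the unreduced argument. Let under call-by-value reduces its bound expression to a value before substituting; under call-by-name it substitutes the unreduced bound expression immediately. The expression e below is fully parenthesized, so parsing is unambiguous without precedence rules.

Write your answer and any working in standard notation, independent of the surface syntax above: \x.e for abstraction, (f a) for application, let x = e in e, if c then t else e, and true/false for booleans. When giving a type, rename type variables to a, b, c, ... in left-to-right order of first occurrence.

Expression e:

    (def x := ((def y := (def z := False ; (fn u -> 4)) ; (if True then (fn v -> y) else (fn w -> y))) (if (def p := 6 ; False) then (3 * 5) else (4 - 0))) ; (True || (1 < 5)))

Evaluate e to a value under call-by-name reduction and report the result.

Answer: true

Working:
step 0: (let x = ((let y = (let z = false in (\u.4)) in (if true then (\v.y) else (\w.y))) (if (let p = 6 in false) then (3 * 5) else (4 - 0))) in (true || (1 < 5)))
step 1: [let@root] (true || (1 < 5))
step 2: [delta@1] (true || true)
step 3: [delta@root] true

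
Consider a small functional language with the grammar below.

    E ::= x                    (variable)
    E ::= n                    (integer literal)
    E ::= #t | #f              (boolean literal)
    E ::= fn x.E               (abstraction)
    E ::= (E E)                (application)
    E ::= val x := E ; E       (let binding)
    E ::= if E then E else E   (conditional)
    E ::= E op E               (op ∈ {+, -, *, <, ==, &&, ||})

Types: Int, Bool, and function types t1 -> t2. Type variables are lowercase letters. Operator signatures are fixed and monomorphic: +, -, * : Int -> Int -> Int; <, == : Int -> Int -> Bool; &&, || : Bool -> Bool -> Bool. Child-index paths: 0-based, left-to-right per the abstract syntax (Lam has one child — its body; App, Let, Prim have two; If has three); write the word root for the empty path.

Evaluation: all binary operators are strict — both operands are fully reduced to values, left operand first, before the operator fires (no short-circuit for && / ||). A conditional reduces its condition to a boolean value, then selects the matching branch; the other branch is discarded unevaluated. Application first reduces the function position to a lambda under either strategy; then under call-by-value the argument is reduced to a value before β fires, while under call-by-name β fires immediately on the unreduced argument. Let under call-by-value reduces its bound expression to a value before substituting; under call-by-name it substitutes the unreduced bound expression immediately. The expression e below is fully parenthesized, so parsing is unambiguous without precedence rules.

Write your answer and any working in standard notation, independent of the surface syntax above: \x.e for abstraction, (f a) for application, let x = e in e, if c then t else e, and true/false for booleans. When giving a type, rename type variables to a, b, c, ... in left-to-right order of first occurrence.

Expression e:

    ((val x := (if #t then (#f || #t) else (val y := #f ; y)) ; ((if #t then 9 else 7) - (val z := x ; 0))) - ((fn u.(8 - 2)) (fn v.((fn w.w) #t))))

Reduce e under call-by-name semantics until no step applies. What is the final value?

Working:
step 0: ((let x = (if true then (false || true) else (let y = false in y)) in ((if true then 9 else 7) - (let z = x in 0))) - ((\u.(8 - 2)) (\v.((\w.w) true))))
step 1: [let@0] (((if true then 9 else 7) - (let z = (if true then (false || true) else (let y = false in y)) in 0)) - ((\u.(8 - 2)) (\v.((\w.w) true))))
step 2: [if@0.0] ((9 - (let z = (if true then (false || true) else (let y = false in y)) in 0)) - ((\u.(8 - 2)) (\v.((\w.w) true))))
step 3: [let@0.1] ((9 - 0) - ((\u.(8 - 2)) (\v.((\w.w) true))))
step 4: [delta@0] (9 - ((\u.(8 - 2)) (\v.((\w.w) true))))
step 5: [beta@1] (9 - (8 - 2))
step 6: [delta@1] (9 - 6)
step 7: [delta@root] 3

Answer: 3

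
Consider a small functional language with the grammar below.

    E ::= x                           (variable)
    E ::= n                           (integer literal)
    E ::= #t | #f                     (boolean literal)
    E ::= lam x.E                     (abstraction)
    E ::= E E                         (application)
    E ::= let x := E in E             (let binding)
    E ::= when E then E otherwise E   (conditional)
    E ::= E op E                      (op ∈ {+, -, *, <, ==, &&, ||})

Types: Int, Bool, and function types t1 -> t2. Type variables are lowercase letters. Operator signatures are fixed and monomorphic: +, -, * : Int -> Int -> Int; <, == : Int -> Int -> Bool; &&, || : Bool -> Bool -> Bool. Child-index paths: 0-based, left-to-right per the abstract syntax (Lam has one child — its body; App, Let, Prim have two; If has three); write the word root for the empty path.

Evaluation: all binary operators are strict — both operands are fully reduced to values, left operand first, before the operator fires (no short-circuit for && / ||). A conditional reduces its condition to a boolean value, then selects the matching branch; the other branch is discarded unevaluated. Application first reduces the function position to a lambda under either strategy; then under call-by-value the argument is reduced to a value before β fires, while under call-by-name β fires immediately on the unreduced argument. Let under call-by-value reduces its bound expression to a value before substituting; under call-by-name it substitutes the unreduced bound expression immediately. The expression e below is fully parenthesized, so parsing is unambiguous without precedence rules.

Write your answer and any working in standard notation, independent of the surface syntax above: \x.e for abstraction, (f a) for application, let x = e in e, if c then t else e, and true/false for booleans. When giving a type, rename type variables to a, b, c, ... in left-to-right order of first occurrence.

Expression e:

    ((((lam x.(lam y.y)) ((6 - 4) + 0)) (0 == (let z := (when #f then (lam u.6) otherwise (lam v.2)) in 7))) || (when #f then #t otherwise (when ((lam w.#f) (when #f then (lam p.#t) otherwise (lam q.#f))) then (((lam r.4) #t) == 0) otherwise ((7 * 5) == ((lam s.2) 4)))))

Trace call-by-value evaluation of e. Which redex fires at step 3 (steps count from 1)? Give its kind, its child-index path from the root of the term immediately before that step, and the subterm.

Answer: beta at 0.0 : ((\x.(\y.y)) 2)

Trace:
step 0: ((((\x.(\y.y)) ((6 - 4) + 0)) (0 == (let z = (if false then (\u.6) else (\v.2)) in 7))) || (if false then true else (if ((\w.false) (if false then (\p.true) else (\q.false))) then (((\r.4) true) == 0) else ((7 * 5) == ((\s.2) 4)))))
step 1: [delta@0.0.1.0] ((((\x.(\y.y)) (2 + 0)) (0 == (let z = (if false then (\u.6) else (\v.2)) in 7))) || (if false then true else (if ((\w.false) (if false then (\p.true) else (\q.false))) then (((\r.4) true) == 0) else ((7 * 5) == ((\s.2) 4)))))
step 2: [delta@0.0.1] ((((\x.(\y.y)) 2) (0 == (let z = (if false then (\u.6) else (\v.2)) in 7))) || (if false then true else (if ((\w.false) (if false then (\p.true) else (\q.false))) then (((\r.4) true) == 0) else ((7 * 5) == ((\s.2) 4)))))
step 3: [beta@0.0] (((\y.y) (0 == (let z = (if false then (\u.6) else (\v.2)) in 7))) || (if false then true else (if ((\w.false) (if false then (\p.true) else (\q.false))) then (((\r.4) true) == 0) else ((7 * 5) == ((\s.2) 4)))))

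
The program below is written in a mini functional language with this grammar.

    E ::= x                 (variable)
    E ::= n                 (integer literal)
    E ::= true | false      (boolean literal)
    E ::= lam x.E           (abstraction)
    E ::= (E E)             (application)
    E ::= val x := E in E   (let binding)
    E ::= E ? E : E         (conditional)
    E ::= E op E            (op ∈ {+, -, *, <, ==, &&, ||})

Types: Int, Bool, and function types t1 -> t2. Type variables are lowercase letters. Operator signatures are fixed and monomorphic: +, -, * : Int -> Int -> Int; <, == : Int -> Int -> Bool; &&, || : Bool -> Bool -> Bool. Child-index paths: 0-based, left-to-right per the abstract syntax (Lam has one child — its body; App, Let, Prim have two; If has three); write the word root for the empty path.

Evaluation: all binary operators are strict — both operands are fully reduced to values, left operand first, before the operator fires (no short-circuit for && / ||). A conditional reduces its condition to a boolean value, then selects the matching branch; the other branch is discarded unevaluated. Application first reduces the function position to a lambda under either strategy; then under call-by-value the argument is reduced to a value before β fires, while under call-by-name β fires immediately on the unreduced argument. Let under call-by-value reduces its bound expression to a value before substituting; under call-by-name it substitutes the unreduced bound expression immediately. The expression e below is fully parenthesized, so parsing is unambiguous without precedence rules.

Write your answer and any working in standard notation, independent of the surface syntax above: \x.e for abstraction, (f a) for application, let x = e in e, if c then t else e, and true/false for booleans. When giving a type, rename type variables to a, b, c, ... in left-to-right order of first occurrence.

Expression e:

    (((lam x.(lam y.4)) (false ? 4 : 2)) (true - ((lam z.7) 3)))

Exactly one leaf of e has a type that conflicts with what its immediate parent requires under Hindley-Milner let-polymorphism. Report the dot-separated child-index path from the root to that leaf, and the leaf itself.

Trace:
\y._ : b -> Int
\x._ : a -> b -> Int
  unify Bool ~ Bool
  unify Int ~ Int
  unify a -> b -> Int ~ Int -> c
  unify a ~ Int
  unify b -> Int ~ c
_ _ : b -> Int
  unify Bool ~ Int
  FAIL: mismatch Bool ~ Int

Answer: 1.0 : true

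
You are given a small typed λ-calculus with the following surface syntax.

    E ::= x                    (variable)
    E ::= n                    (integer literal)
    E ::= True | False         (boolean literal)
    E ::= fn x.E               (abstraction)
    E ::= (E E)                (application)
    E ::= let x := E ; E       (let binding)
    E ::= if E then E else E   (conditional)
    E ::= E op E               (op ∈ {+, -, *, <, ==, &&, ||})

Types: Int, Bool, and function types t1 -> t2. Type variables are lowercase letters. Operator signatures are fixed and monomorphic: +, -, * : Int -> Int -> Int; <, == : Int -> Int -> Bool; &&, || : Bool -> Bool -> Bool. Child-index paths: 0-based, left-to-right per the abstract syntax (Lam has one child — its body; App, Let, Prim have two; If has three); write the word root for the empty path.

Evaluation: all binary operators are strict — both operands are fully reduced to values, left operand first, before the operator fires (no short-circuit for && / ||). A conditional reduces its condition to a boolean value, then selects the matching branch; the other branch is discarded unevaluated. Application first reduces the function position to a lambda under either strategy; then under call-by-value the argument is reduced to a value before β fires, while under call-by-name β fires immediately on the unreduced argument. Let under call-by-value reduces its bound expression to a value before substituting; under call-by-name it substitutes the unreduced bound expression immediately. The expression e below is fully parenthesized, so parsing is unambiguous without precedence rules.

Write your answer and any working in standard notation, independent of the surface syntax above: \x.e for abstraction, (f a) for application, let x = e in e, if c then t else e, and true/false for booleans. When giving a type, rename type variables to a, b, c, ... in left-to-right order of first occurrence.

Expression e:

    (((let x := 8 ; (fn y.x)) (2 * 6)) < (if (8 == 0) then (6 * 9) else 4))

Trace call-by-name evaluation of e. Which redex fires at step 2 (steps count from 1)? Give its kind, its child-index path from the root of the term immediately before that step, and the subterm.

Working:
step 0: (((let x = 8 in (\y.x)) (2 * 6)) < (if (8 == 0) then (6 * 9) else 4))
step 1: [let@0.0] (((\y.8) (2 * 6)) < (if (8 == 0) then (6 * 9) else 4))
step 2: [beta@0] (8 < (if (8 == 0) then (6 * 9) else 4))

Answer: beta at 0 : ((\y.8) (2 * 6))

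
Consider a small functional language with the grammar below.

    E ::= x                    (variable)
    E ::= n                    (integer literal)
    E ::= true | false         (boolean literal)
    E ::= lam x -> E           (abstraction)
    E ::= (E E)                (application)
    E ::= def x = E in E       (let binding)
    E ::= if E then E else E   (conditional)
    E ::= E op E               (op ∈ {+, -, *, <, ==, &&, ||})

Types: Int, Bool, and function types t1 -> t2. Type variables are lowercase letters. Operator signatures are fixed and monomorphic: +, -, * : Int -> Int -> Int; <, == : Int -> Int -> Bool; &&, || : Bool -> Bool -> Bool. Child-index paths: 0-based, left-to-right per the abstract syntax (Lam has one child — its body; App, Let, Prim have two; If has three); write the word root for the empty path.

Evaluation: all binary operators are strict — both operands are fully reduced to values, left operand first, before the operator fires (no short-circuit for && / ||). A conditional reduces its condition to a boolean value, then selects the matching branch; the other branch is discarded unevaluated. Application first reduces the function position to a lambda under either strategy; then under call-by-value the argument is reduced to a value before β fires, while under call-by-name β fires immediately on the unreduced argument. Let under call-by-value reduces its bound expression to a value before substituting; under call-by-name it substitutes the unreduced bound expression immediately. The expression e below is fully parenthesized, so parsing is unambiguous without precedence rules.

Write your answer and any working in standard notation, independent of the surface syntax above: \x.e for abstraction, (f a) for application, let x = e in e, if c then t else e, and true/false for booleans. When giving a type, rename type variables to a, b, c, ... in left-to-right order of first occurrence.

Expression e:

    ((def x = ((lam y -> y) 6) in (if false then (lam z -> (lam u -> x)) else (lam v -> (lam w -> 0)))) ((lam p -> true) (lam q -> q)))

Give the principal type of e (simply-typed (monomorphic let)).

Working:
y : a
\y._ : a -> a
  unify a -> a ~ Int -> b
  unify a ~ Int
  unify Int ~ b
_ _ : Int
let x : Int
  unify Bool ~ Bool
x : Int
\u._ : d -> Int
\z._ : c -> d -> Int
\w._ : f -> Int
\v._ : e -> f -> Int
  unify c -> d -> Int ~ e -> f -> Int
  unify c ~ e
  unify d -> Int ~ f -> Int
  unify d ~ f
  unify Int ~ Int
\p._ : g -> Bool
q : h
\q._ : h -> h
  unify g -> Bool ~ (h -> h) -> i
  unify g ~ h -> h
  unify Bool ~ i
_ _ : Bool
  unify e -> f -> Int ~ Bool -> j
  unify e ~ Bool
  unify f -> Int ~ j
_ _ : f -> Int

Answer: a -> Int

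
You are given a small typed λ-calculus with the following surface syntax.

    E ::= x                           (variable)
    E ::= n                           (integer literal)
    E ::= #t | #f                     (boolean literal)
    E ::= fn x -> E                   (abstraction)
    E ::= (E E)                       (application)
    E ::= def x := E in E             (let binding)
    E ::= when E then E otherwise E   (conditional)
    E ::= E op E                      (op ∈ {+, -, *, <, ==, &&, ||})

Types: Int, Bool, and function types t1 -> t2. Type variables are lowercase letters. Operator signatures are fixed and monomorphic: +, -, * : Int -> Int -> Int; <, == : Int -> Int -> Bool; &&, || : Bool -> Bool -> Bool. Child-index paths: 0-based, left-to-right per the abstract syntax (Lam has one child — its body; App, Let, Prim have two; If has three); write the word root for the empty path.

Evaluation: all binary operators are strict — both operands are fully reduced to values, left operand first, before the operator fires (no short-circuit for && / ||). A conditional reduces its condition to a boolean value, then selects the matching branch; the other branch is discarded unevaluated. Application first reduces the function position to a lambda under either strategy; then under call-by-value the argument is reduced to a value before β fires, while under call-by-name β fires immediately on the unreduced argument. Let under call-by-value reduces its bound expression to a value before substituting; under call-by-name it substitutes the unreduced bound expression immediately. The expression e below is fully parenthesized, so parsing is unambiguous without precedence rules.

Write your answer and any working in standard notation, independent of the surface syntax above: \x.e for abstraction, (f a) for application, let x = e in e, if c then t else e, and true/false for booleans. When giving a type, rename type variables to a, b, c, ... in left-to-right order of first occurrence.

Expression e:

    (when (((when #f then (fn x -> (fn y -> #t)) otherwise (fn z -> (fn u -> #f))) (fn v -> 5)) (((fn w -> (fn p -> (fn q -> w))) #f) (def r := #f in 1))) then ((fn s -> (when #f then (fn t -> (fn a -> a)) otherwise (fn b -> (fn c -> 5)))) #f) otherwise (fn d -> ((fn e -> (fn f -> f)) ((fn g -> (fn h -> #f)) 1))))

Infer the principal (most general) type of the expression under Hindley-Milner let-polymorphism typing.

Trace:
  unify Bool ~ Bool
\y._ : b -> Bool
\x._ : a -> b -> Bool
\u._ : d -> Bool
\z._ : c -> d -> Bool
  unify a -> b -> Bool ~ c -> d -> Bool
  unify a ~ c
  unify b -> Bool ~ d -> Bool
  unify b ~ d
  unify Bool ~ Bool
\v._ : e -> Int
  unify c -> d -> Bool ~ (e -> Int) -> f
  unify c ~ e -> Int
  unify d -> Bool ~ f
_ _ : d -> Bool
w : g
\q._ : i -> g
\p._ : h -> i -> g
\w._ : g -> h -> i -> g
  unify g -> h -> i -> g ~ Bool -> j
  unify g ~ Bool
  unify h -> i -> Bool ~ j
_ _ : h -> i -> Bool
let r : Bool
  unify h -> i -> Bool ~ Int -> k
  unify h ~ Int
  unify i -> Bool ~ k
_ _ : i -> Bool
  unify d -> Bool ~ (i -> Bool) -> l
  unify d ~ i -> Bool
  unify Bool ~ l
_ _ : Bool
  unify Bool ~ Bool
  unify Bool ~ Bool
a : o
\a._ : o -> o
\t._ : n -> o -> o
\c._ : q -> Int
\b._ : p -> q -> Int
  unify n -> o -> o ~ p -> q -> Int
  unify n ~ p
  unify o -> o ~ q -> Int
  unify o ~ q
  unify q ~ Int
\s._ : m -> p -> Int -> Int
  unify m -> p -> Int -> Int ~ Bool -> r
  unify m ~ Bool
  unify p -> Int -> Int ~ r
_ _ : p -> Int -> Int
f : u
\f._ : u -> u
\e._ : t -> u -> u
\h._ : w -> Bool
\g._ : v -> w -> Bool
  unify v -> w -> Bool ~ Int -> x
  unify v ~ Int
  unify w -> Bool ~ x
_ _ : w -> Bool
  unify t -> u -> u ~ (w -> Bool) -> y
  unify t ~ w -> Bool
  unify u -> u ~ y
_ _ : u -> u
\d._ : s -> u -> u
  unify p -> Int -> Int ~ s -> u -> u
  unify p ~ s
  unify Int -> Int ~ u -> u
  unify Int ~ u
  unify Int ~ Int

Answer: a -> Int -> Int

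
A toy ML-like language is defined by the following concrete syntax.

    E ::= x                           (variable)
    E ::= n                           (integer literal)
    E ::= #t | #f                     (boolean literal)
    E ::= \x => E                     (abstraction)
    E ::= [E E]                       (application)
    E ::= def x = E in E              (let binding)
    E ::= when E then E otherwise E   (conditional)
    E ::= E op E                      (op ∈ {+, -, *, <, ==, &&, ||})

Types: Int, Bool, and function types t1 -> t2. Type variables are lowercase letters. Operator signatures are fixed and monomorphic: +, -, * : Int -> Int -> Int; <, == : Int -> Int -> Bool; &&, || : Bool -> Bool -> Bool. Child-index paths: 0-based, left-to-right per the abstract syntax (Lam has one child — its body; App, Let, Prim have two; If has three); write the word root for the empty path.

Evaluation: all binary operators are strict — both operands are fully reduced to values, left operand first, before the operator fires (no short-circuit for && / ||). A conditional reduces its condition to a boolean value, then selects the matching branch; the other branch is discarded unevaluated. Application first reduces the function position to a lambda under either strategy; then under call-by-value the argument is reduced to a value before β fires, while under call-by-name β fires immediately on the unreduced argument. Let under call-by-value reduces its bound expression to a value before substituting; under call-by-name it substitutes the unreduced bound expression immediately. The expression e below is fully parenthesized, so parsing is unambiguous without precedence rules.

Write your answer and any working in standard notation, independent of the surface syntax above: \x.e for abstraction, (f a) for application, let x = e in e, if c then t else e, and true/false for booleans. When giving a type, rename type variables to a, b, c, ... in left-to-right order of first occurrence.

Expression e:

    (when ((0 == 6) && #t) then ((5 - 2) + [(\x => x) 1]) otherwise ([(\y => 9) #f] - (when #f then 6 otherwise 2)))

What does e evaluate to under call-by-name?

Answer: 7

Working:
step 0: (if ((0 == 6) && true) then ((5 - 2) + ((\x.x) 1)) else (((\y.9) false) - (if false then 6 else 2)))
step 1: [delta@0.0] (if (false && true) then ((5 - 2) + ((\x.x) 1)) else (((\y.9) false) - (if false then 6 else 2)))
step 2: [delta@0] (if false then ((5 - 2) + ((\x.x) 1)) else (((\y.9) false) - (if false then 6 else 2)))
step 3: [if@root] (((\y.9) false) - (if false then 6 else 2))
step 4: [beta@0] (9 - (if false then 6 else 2))
step 5: [if@1] (9 - 2)
step 6: [delta@root] 7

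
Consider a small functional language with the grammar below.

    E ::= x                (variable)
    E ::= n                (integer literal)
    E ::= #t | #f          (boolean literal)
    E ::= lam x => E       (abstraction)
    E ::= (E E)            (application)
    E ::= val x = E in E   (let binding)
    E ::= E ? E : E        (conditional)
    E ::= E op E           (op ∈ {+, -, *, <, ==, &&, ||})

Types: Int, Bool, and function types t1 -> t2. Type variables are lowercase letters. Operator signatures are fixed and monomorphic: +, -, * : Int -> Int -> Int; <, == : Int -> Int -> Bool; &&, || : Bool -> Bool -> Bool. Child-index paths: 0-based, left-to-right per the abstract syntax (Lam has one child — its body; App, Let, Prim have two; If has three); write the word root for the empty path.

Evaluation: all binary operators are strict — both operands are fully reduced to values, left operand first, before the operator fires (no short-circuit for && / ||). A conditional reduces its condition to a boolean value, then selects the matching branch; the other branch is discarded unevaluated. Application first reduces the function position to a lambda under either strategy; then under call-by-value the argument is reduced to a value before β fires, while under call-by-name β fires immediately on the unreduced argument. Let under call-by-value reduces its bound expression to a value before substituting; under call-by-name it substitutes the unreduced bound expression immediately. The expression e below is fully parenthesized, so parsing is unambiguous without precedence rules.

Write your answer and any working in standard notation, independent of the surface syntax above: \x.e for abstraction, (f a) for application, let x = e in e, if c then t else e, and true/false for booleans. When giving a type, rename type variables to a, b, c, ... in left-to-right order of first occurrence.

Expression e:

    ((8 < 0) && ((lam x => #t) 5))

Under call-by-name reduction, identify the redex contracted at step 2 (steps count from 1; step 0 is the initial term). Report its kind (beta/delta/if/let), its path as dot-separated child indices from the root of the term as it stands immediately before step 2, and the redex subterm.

Answer: beta at 1 : ((\x.true) 5)

Derivation:
step 0: ((8 < 0) && ((\x.true) 5))
step 1: [delta@0] (false && ((\x.true) 5))
step 2: [beta@1] (false && true)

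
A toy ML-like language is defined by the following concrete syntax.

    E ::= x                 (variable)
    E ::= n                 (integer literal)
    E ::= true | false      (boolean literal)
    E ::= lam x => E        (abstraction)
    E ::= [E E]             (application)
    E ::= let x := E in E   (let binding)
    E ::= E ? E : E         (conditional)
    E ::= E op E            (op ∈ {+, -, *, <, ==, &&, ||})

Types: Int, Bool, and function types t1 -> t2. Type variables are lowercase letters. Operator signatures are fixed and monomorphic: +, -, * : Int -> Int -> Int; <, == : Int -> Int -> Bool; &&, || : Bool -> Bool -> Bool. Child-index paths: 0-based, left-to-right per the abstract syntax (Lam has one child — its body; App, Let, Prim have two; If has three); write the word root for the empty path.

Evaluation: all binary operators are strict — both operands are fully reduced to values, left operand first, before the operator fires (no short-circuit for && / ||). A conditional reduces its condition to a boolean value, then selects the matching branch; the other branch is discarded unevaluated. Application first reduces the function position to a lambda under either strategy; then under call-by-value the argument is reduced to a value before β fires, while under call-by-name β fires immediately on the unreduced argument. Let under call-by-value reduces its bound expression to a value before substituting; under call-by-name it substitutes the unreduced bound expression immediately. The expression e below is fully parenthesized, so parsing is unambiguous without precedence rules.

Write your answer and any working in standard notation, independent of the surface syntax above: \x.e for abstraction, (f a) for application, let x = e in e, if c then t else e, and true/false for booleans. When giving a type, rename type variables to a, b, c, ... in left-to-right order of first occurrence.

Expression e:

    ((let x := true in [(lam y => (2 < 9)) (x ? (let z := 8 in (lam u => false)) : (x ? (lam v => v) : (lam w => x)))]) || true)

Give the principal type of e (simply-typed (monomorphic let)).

Answer: Bool

Trace:
let x : Bool
  unify Int ~ Int
  unify Int ~ Int
\y._ : a -> Bool
x : Bool
  unify Bool ~ Bool
let z : Int
\u._ : b -> Bool
x : Bool
  unify Bool ~ Bool
v : c
\v._ : c -> c
x : Bool
\w._ : d -> Bool
  unify c -> c ~ d -> Bool
  unify c ~ d
  unify d ~ Bool
  unify b -> Bool ~ Bool -> Bool
  unify b ~ Bool
  unify Bool ~ Bool
  unify a -> Bool ~ (Bool -> Bool) -> e
  unify a ~ Bool -> Bool
  unify Bool ~ e
_ _ : Bool
  unify Bool ~ Bool
  unify Bool ~ Bool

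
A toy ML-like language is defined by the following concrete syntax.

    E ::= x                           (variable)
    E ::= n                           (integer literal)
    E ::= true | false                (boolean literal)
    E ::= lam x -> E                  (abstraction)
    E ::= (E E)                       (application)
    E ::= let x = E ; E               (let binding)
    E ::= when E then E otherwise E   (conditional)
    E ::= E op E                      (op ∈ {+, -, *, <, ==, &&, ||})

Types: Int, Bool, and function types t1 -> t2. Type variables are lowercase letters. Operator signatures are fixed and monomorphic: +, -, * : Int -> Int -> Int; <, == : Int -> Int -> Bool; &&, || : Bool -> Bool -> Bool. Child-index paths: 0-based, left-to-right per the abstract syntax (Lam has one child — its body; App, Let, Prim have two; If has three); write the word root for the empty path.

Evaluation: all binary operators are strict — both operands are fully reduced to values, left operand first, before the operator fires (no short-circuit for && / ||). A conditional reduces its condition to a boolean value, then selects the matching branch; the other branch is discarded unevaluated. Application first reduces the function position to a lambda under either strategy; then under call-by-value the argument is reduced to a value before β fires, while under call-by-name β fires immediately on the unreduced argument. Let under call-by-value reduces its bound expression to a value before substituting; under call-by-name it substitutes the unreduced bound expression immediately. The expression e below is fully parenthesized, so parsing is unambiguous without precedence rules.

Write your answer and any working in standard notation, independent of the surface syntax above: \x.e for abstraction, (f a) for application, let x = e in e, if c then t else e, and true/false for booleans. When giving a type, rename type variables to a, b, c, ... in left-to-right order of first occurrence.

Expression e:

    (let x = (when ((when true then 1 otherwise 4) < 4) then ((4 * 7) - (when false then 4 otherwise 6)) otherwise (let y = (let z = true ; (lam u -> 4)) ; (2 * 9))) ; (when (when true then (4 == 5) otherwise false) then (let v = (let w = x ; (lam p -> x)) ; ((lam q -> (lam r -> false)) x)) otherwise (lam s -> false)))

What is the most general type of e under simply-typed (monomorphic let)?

Working:
  unify Bool ~ Bool
  unify Int ~ Int
  unify Int ~ Int
  unify Int ~ Int
  unify Bool ~ Bool
  unify Int ~ Int
  unify Int ~ Int
  unify Int ~ Int
  unify Bool ~ Bool
  unify Int ~ Int
  unify Int ~ Int
let z : Bool
\u._ : a -> Int
let y : a -> Int
  unify Int ~ Int
  unify Int ~ Int
  unify Int ~ Int
let x : Int
  unify Bool ~ Bool
  unify Int ~ Int
  unify Int ~ Int
  unify Bool ~ Bool
  unify Bool ~ Bool
x : Int
let w : Int
x : Int
\p._ : b -> Int
let v : b -> Int
\r._ : d -> Bool
\q._ : c -> d -> Bool
x : Int
  unify c -> d -> Bool ~ Int -> e
  unify c ~ Int
  unify d -> Bool ~ e
_ _ : d -> Bool
\s._ : f -> Bool
  unify d -> Bool ~ f -> Bool
  unify d ~ f
  unify Bool ~ Bool

Answer: a -> Bool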